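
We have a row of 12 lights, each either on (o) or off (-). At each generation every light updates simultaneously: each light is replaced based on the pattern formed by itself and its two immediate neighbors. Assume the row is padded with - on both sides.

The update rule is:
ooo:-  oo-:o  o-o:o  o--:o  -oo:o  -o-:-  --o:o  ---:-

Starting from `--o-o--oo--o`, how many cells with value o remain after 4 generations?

-o-o-oooooo-
o-o-oo----oo
-o-oooo--ooo
o-oo--oooo-o
count of o: 8

8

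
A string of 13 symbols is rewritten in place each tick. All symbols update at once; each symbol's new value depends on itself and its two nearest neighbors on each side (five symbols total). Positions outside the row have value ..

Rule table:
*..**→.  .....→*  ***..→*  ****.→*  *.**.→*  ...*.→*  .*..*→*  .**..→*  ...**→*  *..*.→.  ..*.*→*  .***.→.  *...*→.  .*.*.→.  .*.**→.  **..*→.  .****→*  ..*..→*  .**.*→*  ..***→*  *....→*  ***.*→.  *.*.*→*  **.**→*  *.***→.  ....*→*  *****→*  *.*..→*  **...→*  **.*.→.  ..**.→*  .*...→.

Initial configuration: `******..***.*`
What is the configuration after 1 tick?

******..*...*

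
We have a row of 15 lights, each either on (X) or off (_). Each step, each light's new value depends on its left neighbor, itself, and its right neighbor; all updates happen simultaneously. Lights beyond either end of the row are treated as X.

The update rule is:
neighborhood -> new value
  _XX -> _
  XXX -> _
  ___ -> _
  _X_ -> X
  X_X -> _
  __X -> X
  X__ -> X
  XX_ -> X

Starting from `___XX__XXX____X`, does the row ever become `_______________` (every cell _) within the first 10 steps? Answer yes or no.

step 1: X_X_XXX__XX__X_
step 2: X_X___XXX_XXXX_
step 3: X_XX_X__X____X_
step 4: X__X_XXXXX__XX_
step 5: XXXX_____XXX_X_
step 6: ___XX___X__X_X_
step 7: X_X_XX_XXXXX_X_
step 8: X_X__X_____X_X_
step 9: X_XXXXX___XX_X_
step 10: X_____XX_X_X_X_
step 10 is X_____XX_X_X_X_, still not uniform _

no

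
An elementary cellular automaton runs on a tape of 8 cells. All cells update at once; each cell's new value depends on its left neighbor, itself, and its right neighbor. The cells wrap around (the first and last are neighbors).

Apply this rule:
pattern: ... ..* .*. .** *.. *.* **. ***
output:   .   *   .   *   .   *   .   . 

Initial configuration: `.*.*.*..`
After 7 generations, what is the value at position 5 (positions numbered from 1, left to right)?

generation 1: *.*.*...
generation 2: .*.*...*
generation 3: *.*...*.
generation 4: .*...*.*
generation 5: *...*.*.
generation 6: ...*.*.*
generation 7: ..*.*.*.
position 5 holds *

*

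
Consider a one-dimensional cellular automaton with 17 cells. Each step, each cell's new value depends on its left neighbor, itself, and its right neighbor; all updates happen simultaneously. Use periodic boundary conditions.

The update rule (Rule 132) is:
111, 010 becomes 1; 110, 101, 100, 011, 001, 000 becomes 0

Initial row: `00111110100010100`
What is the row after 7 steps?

00001000100010100

00011100100010100
00001000100010100
00001000100010100  (fixed point — unchanged through step 7)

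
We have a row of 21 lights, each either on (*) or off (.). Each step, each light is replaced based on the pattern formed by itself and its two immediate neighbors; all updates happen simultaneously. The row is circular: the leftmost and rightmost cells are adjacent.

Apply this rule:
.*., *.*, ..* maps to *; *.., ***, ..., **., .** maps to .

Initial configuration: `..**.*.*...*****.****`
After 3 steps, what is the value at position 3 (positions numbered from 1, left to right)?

*

step 1: .*..****..*.....*....
step 2: **.*.....**....**....
step 3: ..**....*.....*.....*
position 3 holds *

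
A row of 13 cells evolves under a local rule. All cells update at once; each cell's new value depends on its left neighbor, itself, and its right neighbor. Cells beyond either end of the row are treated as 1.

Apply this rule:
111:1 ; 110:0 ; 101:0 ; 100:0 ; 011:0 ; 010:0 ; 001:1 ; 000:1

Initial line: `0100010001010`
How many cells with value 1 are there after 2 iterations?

0001100110000
0110001000111
count of 1: 6

6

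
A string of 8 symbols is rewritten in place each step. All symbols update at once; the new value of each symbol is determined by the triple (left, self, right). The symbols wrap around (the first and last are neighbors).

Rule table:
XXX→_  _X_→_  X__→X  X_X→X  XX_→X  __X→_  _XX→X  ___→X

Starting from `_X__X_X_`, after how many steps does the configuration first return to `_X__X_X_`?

__X__X_X
X__X__X_
_X__X__X
X_X__X__
_X_X__X_
__X_X__X
X__X_X__
_X__X_X_

8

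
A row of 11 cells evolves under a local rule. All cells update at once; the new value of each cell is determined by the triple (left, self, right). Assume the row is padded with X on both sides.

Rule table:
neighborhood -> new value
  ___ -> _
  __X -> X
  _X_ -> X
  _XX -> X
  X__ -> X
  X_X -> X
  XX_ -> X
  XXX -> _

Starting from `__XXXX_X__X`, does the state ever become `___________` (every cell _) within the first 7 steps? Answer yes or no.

no

step 1: XXX__XXXXXX
step 2: __XXXX_____
step 3: XXX__XX___X
step 4: __XXXXXX_XX
step 5: XXX____XXX_
step 6: __XX__XX_XX
step 7: XXXXXXXXXX_
step 7 is XXXXXXXXXX_, still not uniform _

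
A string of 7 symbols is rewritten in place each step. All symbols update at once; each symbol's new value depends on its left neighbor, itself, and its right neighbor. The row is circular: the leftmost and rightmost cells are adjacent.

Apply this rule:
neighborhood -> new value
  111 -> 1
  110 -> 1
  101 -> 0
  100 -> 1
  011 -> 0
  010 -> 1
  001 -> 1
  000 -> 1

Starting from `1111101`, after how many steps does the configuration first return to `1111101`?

1111100
0111111
0011111
1101111
1100111
1111011
1111001
1111110
0111110
1011111
1001111
1110111
1110011
1111101

14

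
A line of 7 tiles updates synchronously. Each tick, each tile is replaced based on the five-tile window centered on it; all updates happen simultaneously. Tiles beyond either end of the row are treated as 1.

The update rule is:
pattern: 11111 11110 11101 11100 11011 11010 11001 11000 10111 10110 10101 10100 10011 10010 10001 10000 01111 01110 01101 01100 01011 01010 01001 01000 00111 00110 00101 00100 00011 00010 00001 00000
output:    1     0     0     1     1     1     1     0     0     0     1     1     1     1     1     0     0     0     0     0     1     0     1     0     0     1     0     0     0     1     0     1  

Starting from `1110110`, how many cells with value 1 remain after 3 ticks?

3

1001001
1110110  (repeats tick 0; period 2)
tick 3: 1001001
count of 1: 3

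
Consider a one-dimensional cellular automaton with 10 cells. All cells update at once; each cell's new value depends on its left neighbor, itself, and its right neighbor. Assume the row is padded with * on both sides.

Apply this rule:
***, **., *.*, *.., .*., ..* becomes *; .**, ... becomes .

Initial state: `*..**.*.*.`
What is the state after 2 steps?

****.*****

***.******
****.*****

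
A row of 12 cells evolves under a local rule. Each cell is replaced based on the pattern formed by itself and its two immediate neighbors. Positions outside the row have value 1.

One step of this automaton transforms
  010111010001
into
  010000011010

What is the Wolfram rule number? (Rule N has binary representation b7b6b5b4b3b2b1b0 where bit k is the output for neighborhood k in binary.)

22

position 4: 111 → 0  (bit 7 = 0)
position 5: 110 → 0  (bit 6 = 0)
position 0: 101 → 0  (bit 5 = 0)
position 8: 100 → 1  (bit 4 = 1)
position 3: 011 → 0  (bit 3 = 0)
position 1: 010 → 1  (bit 2 = 1)
position 10: 001 → 1  (bit 1 = 1)
position 9: 000 → 0  (bit 0 = 0)
bits b7..b0 = 00010110 = 22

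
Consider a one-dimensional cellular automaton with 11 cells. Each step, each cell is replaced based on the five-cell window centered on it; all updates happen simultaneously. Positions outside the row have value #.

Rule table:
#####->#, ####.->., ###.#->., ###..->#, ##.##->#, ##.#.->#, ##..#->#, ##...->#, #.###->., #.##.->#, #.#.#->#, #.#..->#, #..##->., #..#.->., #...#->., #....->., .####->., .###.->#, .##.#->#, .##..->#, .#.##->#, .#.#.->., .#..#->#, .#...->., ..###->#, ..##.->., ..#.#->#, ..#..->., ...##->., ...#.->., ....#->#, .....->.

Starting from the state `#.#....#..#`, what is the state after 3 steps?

.##..#..#.#
####..#.##.
##.##.#####

##.##.#####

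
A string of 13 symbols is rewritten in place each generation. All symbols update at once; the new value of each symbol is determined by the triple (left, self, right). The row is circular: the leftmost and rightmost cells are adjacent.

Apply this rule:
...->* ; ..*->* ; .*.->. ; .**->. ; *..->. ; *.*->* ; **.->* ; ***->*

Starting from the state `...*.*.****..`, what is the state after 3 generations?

.****.*.*.***

***.*.*.***.*
****.*.*.***.
.****.*.*.***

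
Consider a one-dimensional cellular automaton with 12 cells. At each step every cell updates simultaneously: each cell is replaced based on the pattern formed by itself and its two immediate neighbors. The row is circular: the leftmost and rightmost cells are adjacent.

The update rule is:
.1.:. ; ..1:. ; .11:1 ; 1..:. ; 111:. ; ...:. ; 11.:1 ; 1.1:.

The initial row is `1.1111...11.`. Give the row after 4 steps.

step 1: ..1..1...11.
step 2: .........11.
step 3: .........11.  (fixed point — unchanged through step 4)

.........11.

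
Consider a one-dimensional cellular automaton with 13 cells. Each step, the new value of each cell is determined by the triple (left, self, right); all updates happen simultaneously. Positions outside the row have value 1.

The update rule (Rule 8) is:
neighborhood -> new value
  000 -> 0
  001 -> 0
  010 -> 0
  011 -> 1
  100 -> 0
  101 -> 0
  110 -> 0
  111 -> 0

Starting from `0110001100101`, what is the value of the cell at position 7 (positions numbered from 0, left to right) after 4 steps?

0

0100001000001
0000000000001
0000000000001  (fixed point — unchanged through step 4)
position 7 holds 0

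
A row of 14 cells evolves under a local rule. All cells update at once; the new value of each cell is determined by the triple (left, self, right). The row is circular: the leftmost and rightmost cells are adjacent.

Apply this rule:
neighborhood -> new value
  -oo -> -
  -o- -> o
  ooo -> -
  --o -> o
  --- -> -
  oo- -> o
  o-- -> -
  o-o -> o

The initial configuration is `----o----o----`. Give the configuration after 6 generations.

o-oooo-o-o--o-

---oo---oo----
--o-o--o-o----
-oooo-oooo----
o---oo---o----
o--o-o--oo---o
o-oooo-o-o--o-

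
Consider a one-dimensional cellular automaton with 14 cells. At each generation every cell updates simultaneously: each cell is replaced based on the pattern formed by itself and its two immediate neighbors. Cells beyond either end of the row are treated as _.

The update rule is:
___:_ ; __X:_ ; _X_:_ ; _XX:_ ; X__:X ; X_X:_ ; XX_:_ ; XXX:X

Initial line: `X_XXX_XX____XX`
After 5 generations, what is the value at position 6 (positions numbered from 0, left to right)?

generation 1: ___X____X_____
generation 2: ____X____X____
generation 3: _____X____X___
generation 4: ______X____X__
generation 5: _______X____X_
position 6 holds _

_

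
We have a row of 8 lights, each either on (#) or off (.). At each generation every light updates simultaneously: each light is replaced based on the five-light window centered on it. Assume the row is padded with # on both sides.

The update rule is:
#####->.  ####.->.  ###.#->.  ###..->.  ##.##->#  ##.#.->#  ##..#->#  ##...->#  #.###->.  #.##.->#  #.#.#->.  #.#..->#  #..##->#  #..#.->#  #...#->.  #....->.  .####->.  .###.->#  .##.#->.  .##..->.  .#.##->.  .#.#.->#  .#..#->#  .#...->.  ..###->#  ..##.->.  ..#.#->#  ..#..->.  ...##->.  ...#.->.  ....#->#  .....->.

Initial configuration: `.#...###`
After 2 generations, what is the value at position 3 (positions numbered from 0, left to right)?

##...#..
..#...##
position 3 holds .

.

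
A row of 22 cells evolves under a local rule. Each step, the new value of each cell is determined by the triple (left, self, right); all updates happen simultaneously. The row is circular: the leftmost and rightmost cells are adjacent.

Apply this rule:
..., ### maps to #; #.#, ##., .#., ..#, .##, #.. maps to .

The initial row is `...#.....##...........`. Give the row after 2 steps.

#..#..#..##..#########

step 1: ##...###....##########
step 2: #..#..#..##..#########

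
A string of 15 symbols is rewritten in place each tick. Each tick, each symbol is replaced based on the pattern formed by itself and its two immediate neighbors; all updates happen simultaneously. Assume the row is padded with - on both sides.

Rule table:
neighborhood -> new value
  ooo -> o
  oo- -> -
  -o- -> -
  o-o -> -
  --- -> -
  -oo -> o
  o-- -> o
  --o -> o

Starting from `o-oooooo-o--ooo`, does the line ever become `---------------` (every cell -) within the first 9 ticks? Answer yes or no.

no

--ooooo---oooo-
-ooooo-o-oooo-o
ooooo----ooo---
oooo-o--ooo-o--
ooo---oooo---o-
oo-o-oooo-o-o-o
o----ooo-------
-o--ooo-o------
o-oooo---o-----
tick 9 is o-oooo---o-----, still not uniform -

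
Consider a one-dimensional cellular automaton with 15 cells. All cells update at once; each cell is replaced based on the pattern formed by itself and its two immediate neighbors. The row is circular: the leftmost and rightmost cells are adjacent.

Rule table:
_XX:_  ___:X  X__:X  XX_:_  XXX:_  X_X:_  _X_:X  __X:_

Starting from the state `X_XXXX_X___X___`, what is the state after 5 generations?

X______XXX_XXX_
XXXXXX_________
______XXXXXXXX_
XXXXX_________X
_____XXXXXXXX__

_____XXXXXXXX__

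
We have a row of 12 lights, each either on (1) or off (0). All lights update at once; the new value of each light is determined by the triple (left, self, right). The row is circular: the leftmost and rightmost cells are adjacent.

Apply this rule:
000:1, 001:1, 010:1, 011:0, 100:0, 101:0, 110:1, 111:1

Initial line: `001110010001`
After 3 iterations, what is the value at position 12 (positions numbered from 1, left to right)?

010110110111
010010010011
010110110101
position 12 holds 1

1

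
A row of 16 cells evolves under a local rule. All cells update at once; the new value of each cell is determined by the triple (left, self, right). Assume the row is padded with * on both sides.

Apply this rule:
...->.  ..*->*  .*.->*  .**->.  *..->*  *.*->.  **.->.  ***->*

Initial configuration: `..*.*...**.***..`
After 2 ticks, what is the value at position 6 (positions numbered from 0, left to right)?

***.**.*....*.**
**.....**..**..*
position 6 holds .

.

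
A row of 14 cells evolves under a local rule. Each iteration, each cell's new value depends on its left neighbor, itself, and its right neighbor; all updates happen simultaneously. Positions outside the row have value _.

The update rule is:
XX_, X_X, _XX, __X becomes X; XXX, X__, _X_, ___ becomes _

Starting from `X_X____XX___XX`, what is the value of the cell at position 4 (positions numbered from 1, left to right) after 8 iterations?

_

_X____XXX__XXX
X____XX_X_XX_X
____XXXX_XXXX_
___XX__XXX__X_
__XXX_XX_X_X__
_XX_XXXXX_X___
XXXXX___XX____
X___X__XXX____
position 4 holds _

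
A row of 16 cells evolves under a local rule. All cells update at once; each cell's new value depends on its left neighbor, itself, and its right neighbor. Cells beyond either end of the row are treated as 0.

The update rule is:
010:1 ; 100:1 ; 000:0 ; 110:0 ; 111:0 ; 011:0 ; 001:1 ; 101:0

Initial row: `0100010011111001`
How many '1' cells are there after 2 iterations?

1110111100000111
0000000010001000
count of 1: 2

2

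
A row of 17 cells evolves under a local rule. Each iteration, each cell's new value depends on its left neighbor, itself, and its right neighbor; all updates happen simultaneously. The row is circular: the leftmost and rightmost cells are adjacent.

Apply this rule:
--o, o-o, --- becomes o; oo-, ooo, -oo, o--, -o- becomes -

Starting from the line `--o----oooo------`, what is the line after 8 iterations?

------o----oooo--

iteration 1: oo--ooo-----ooooo
iteration 2: ---o----oooo-----
iteration 3: ooo--ooo-----oooo
iteration 4: ----o----oooo----
iteration 5: oooo--ooo-----ooo
iteration 6: -----o----oooo---
iteration 7: ooooo--ooo-----oo
iteration 8: ------o----oooo--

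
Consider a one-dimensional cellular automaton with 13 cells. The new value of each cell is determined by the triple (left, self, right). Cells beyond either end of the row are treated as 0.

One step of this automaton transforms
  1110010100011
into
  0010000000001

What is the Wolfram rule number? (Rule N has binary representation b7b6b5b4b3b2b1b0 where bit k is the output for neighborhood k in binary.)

64

position 1: 111 → 0  (bit 7 = 0)
position 2: 110 → 1  (bit 6 = 1)
position 6: 101 → 0  (bit 5 = 0)
position 3: 100 → 0  (bit 4 = 0)
position 0: 011 → 0  (bit 3 = 0)
position 5: 010 → 0  (bit 2 = 0)
position 4: 001 → 0  (bit 1 = 0)
position 9: 000 → 0  (bit 0 = 0)
bits b7..b0 = 01000000 = 64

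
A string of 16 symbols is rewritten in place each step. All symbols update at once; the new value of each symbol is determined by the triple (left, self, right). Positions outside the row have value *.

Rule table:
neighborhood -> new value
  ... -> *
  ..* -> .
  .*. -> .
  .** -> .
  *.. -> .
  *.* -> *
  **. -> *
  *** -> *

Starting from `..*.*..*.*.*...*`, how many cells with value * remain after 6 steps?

9

...*....*.*..*..
.*...**..*......
*..*..*....****.
*.......**..****
*.*****..*...***
**.****....*..**
count of *: 9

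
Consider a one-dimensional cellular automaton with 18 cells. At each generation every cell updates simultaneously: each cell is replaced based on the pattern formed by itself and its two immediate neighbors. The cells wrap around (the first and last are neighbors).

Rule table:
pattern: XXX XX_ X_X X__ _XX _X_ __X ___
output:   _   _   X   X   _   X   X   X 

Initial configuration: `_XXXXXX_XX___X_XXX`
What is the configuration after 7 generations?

generation 1: X______X__XXXXX___
generation 2: XXXXXXXXXX_____XXX
generation 3: __________XXXXX___
generation 4: XXXXXXXXXX_____XXX  (repeats generation 2; period 2)
generation 7: __________XXXXX___

__________XXXXX___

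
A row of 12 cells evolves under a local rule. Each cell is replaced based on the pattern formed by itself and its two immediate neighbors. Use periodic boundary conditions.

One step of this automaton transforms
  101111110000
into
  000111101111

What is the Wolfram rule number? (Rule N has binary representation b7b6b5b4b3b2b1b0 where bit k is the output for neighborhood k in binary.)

147

position 3: 111 → 1  (bit 7 = 1)
position 7: 110 → 0  (bit 6 = 0)
position 1: 101 → 0  (bit 5 = 0)
position 8: 100 → 1  (bit 4 = 1)
position 2: 011 → 0  (bit 3 = 0)
position 0: 010 → 0  (bit 2 = 0)
position 11: 001 → 1  (bit 1 = 1)
position 9: 000 → 1  (bit 0 = 1)
bits b7..b0 = 10010011 = 147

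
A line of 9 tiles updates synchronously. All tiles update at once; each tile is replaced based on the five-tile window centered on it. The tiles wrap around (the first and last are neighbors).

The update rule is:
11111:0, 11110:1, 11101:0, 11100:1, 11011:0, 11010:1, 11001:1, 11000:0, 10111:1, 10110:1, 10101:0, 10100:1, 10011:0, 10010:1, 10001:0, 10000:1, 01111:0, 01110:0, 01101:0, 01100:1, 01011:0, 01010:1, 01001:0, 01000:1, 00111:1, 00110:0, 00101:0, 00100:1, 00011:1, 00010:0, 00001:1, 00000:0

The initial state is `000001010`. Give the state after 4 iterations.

001011111

100100111
111100101
001111001
001011111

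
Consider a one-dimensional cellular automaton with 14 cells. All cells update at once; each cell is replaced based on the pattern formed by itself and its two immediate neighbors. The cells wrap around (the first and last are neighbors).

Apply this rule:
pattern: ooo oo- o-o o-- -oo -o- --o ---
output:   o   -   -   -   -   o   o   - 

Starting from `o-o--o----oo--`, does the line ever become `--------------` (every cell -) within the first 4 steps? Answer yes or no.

o-o-oo---o---o
--o-----oo--o-
-oo----o---oo-
o-----oo--o---
step 4 is o-----oo--o---, still not uniform -

no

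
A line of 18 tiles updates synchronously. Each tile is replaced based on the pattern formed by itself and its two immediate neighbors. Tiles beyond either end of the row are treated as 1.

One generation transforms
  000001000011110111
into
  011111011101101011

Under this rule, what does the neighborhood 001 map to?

At position 4 the neighborhood is 001; the next row has 1 there.

1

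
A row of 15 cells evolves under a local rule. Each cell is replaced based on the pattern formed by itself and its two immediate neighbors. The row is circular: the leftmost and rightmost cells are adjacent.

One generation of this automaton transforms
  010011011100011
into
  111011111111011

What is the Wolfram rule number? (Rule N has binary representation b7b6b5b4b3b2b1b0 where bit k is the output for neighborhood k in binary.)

253

position 8: 111 → 1  (bit 7 = 1)
position 5: 110 → 1  (bit 6 = 1)
position 0: 101 → 1  (bit 5 = 1)
position 2: 100 → 1  (bit 4 = 1)
position 4: 011 → 1  (bit 3 = 1)
position 1: 010 → 1  (bit 2 = 1)
position 3: 001 → 0  (bit 1 = 0)
position 11: 000 → 1  (bit 0 = 1)
bits b7..b0 = 11111101 = 253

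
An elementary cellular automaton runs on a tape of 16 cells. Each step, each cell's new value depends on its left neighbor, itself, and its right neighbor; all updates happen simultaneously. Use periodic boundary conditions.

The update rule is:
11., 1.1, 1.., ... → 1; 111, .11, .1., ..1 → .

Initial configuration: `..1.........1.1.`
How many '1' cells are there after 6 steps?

6

step 1: 1..11111111..1.1
step 2: 11........11..1.
step 3: .11111111..11..1
step 4: 1.......11..11..
step 5: .111111..11..11.
step 6: ......11..11..11
count of 1: 6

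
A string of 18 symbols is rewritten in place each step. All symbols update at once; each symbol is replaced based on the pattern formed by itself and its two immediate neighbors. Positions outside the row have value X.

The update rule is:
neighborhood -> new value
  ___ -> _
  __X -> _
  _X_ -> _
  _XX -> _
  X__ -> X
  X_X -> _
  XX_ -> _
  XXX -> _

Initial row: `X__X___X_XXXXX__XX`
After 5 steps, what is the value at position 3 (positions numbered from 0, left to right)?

_

_X__X_________X___
__X__X_________X__
X__X__X_________X_
_X__X__X__________
__X__X__X_________
position 3 holds _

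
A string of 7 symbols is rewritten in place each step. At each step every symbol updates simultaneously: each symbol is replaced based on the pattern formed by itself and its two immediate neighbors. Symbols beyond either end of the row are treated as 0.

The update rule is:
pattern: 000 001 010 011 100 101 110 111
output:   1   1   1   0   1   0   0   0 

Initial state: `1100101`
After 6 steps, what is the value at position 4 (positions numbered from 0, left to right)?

0

0011101
1100001
0011111
1100000
0011111  (repeats step 3; period 2)
step 6: 1100000
position 4 holds 0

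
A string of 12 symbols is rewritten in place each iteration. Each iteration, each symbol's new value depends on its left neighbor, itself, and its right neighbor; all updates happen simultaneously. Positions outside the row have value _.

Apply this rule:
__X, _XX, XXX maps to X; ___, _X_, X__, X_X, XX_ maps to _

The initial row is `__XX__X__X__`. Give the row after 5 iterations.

_XX__X__X___
XX__X__X____
X__X__X_____
__X__X______
_X__X_______

_X__X_______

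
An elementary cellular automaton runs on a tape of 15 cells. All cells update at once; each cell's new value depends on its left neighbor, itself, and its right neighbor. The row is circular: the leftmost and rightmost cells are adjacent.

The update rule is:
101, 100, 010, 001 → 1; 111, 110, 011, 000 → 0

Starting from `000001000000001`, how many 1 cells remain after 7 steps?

step 1: 100011100000011
step 2: 010100010000100
step 3: 111110111001110
step 4: 000001000110001
step 5: 100011101001011
step 6: 010100011111100
step 7: 111110100000010
count of 1: 7

7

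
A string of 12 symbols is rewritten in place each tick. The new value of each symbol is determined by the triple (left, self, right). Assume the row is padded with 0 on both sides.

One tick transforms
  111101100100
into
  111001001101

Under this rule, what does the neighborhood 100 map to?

0

At position 7 the neighborhood is 100; the next row has 0 there.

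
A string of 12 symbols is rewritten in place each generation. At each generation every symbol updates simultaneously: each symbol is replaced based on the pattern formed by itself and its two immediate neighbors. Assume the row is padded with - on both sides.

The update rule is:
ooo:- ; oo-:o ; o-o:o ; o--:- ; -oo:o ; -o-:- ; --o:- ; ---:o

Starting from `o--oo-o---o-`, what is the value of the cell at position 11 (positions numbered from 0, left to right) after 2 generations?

o

---ooo--o---
oo-o-o----oo
position 11 holds o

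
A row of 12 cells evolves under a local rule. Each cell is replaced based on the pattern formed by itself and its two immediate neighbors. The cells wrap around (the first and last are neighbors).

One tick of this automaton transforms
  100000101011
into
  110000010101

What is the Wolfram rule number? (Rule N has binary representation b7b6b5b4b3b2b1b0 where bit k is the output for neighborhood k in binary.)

240

position 11: 111 → 1  (bit 7 = 1)
position 0: 110 → 1  (bit 6 = 1)
position 7: 101 → 1  (bit 5 = 1)
position 1: 100 → 1  (bit 4 = 1)
position 10: 011 → 0  (bit 3 = 0)
position 6: 010 → 0  (bit 2 = 0)
position 5: 001 → 0  (bit 1 = 0)
position 2: 000 → 0  (bit 0 = 0)
bits b7..b0 = 11110000 = 240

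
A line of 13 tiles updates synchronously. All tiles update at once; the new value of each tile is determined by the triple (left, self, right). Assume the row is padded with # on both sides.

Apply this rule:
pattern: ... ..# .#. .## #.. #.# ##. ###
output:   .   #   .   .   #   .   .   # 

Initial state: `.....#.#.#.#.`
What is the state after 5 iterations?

#...#........
.#.#.#......#
......#....#.
#....#.#..#..
.#..#...##.##

.#..#...##.##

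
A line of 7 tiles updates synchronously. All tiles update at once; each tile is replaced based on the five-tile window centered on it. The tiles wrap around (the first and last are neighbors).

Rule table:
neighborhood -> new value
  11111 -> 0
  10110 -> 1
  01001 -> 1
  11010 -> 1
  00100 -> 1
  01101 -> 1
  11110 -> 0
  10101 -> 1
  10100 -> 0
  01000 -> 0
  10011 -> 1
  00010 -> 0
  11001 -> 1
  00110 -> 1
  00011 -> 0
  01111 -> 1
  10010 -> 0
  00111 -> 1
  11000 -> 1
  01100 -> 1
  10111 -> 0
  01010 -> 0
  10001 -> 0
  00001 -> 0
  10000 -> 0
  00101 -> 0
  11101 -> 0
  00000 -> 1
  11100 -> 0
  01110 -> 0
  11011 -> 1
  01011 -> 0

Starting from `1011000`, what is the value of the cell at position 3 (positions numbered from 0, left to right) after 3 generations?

1

generation 1: 0011100
generation 2: 0010010
generation 3: 0011010
position 3 holds 1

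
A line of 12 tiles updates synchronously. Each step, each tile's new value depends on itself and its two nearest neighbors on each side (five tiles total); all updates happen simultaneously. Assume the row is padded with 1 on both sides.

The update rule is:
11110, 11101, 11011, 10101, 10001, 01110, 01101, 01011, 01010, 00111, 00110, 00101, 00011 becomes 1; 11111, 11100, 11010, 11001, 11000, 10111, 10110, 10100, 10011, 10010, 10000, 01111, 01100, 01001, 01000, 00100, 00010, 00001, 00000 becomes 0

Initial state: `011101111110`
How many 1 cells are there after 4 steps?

101110000111
110100001100
110000011000
100000110011
count of 1: 5

5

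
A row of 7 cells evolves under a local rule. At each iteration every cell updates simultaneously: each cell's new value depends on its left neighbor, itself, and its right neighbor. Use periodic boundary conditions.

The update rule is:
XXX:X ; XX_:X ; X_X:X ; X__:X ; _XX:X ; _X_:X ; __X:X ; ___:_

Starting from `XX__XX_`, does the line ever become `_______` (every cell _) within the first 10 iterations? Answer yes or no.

XXXXXXX
XXXXXXX  (fixed point — unchanged through iteration 10)
iteration 10 is XXXXXXX, still not uniform _

no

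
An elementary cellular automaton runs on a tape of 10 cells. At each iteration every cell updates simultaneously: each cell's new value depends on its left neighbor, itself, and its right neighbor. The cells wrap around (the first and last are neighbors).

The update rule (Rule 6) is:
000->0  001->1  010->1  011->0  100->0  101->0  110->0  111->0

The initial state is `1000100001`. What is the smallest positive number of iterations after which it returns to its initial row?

5

0001100010
0010000110
0110001000
1000011000
1000100001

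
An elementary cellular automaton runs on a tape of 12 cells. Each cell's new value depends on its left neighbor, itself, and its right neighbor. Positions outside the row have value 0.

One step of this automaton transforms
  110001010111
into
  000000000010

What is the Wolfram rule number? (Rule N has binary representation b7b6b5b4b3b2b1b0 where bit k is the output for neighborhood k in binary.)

position 10: 111 → 1  (bit 7 = 1)
position 1: 110 → 0  (bit 6 = 0)
position 6: 101 → 0  (bit 5 = 0)
position 2: 100 → 0  (bit 4 = 0)
position 0: 011 → 0  (bit 3 = 0)
position 5: 010 → 0  (bit 2 = 0)
position 4: 001 → 0  (bit 1 = 0)
position 3: 000 → 0  (bit 0 = 0)
bits b7..b0 = 10000000 = 128

128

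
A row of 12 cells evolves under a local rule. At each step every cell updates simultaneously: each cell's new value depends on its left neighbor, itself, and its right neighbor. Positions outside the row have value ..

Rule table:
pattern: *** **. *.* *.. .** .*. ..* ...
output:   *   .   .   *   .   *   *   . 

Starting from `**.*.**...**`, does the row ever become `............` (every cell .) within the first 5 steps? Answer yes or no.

step 1: ...*...*.*..
step 2: ..***.**.**.
step 3: .*.*.......*
step 4: **.**.....**
step 5: .....*...*..
step 5 is .....*...*.., still not uniform .

no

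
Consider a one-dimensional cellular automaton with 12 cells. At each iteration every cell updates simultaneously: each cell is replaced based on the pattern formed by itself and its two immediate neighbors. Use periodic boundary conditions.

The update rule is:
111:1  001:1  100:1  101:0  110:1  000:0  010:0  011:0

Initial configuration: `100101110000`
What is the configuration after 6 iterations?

011000111001
001101011110
010100001111
000010010111
100101100011
111000110101

111000110101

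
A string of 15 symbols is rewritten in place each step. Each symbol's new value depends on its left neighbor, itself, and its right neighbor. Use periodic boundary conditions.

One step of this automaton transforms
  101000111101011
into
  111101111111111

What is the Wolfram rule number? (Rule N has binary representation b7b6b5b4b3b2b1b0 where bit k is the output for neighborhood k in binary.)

254

position 7: 111 → 1  (bit 7 = 1)
position 0: 110 → 1  (bit 6 = 1)
position 1: 101 → 1  (bit 5 = 1)
position 3: 100 → 1  (bit 4 = 1)
position 6: 011 → 1  (bit 3 = 1)
position 2: 010 → 1  (bit 2 = 1)
position 5: 001 → 1  (bit 1 = 1)
position 4: 000 → 0  (bit 0 = 0)
bits b7..b0 = 11111110 = 254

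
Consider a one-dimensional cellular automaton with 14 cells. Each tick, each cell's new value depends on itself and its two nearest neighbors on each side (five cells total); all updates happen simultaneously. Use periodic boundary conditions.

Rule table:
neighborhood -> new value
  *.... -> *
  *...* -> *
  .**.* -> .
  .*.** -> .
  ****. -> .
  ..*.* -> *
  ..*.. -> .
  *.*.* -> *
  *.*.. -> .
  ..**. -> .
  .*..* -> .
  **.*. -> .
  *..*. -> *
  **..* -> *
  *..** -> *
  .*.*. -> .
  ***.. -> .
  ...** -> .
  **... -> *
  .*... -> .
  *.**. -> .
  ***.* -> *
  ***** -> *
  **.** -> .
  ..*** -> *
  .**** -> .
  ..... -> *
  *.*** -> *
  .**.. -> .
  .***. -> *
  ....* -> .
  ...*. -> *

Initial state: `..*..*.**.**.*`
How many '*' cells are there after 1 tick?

tick 1: .*..**........
count of *: 3

3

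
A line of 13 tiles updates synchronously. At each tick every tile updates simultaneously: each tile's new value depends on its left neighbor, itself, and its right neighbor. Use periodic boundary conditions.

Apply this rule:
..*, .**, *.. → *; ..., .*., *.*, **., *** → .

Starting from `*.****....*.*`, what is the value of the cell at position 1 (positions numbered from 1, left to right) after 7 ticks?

.

..*...*..*..*
**.*.*.**.**.
*......*..*..
.*....*.**.**
..*..*..*..*.
.*.**.**.**.*
...*..*..*...
position 1 holds .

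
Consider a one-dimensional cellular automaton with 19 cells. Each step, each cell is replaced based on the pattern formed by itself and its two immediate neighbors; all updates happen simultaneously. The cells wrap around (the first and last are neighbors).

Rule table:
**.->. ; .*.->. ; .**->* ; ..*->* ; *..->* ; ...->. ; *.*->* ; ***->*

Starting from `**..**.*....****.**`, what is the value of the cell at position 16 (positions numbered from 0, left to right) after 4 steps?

*.***.*.*..****.***
.***.*.*.*****.****
***.*.*.*****.****.
**.*.*.*****.****.*
position 16 holds *

*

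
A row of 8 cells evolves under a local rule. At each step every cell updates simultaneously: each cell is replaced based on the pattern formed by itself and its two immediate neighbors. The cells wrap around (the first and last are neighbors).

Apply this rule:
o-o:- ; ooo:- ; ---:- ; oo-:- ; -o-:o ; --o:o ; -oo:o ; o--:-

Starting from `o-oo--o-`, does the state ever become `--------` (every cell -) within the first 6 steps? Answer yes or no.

no

step 1: o-o--oo-
step 2: o-o-oo--
step 3: o-o-o--o
step 4: --o-o-oo
step 5: -oo-o-o-
step 6: oo--o-o-
step 6 is oo--o-o-, still not uniform -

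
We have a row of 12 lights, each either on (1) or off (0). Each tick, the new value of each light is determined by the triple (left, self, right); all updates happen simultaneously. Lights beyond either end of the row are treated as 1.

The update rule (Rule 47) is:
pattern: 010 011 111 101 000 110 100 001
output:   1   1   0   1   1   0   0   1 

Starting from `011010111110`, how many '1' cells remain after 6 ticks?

6

110111100001
001100001111
011001111000
110011000011
000110011110
011100110001
count of 1: 6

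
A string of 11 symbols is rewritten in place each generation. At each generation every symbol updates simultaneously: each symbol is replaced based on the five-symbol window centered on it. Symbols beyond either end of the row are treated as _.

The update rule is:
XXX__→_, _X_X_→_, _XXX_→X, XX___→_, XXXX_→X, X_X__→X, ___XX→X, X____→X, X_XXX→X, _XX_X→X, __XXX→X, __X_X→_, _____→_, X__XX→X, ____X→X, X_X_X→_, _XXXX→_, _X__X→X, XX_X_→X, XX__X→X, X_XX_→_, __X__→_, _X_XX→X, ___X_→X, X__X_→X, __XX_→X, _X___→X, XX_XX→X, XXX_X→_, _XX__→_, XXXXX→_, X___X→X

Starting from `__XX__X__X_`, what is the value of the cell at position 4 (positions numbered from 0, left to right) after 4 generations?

XXX_XX_XX_X
XX_X_XX_XXX
XXX_X_XXXX_
XX_X_XX_X__
position 4 holds _

_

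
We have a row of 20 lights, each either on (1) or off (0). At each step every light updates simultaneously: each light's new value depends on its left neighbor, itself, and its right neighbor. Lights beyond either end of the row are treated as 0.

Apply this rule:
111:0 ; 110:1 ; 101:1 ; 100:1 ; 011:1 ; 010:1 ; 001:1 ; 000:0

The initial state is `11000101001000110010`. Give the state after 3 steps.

11101100001101100011

11101111111101111111
10111000000111000001
11101100001101100011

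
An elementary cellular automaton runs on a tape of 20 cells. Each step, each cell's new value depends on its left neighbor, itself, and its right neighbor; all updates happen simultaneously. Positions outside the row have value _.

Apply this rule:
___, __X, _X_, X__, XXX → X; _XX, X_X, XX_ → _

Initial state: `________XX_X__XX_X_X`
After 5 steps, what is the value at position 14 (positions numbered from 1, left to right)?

X

step 1: XXXXXXXX___XXX___X_X
step 2: _XXXXXX_XXX_X_XXXX_X
step 3: X_XXXX___X__X__XX__X
step 4: X__XX_XXXXXXXXX__XXX
step 5: XXX____XXXXXXX_XX_X_
position 14 holds X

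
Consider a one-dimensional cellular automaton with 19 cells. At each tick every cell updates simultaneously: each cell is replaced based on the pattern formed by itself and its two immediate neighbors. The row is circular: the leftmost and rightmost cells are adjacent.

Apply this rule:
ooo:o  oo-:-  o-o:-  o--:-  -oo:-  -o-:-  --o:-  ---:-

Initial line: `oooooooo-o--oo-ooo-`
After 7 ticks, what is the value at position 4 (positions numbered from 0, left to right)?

-

-oooooo---------o--
--oooo-------------
---oo--------------
-------------------
-------------------  (fixed point — unchanged through tick 7)
position 4 holds -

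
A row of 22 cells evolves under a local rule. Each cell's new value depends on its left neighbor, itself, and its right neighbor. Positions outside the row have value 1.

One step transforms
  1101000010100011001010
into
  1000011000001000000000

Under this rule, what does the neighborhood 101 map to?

At position 2 the neighborhood is 101; the next row has 0 there.

0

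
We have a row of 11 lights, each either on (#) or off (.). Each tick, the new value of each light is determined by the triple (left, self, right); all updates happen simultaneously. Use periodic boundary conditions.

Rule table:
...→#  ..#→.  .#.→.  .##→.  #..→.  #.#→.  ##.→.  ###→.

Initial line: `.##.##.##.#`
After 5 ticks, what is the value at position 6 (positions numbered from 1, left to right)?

...........
###########
...........  (repeats tick 1; period 2)
tick 5: ...........
position 6 holds .

.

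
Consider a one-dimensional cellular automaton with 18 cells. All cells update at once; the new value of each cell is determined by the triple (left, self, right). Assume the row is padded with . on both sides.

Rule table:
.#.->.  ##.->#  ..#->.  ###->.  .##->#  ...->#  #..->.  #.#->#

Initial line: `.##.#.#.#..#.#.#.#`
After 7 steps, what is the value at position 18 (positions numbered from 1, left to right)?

.

.###.#.#....#.#.#.
.#.##.#..##..#.#..
..####...##...#..#
#.#..#.#.##.#.....
.#....#.####..####
...##..##..#..#..#
##.##..##.........
position 18 holds .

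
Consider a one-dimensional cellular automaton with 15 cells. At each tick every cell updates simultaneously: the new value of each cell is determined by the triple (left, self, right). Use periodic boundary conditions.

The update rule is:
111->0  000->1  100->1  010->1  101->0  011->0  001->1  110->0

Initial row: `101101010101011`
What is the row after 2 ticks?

000001010101000
111111010101111

111111010101111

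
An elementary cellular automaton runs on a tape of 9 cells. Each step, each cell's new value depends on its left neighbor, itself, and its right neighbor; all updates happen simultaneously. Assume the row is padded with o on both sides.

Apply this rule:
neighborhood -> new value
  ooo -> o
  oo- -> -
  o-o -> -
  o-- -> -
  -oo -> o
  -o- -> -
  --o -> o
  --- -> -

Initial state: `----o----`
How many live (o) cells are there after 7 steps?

7

step 1: ---o----o
step 2: --o----oo
step 3: -o----ooo
step 4: -----oooo
step 5: ----ooooo
step 6: ---oooooo
step 7: --ooooooo
count of o: 7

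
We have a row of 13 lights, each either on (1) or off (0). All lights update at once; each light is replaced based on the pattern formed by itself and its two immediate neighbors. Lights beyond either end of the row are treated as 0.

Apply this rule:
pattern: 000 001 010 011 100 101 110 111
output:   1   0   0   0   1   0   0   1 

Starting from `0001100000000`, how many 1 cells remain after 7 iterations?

4

1100011111111
0011001111110
1000100111101
0110010011000
0001001000111
1100100110010
0010010001001
count of 1: 4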